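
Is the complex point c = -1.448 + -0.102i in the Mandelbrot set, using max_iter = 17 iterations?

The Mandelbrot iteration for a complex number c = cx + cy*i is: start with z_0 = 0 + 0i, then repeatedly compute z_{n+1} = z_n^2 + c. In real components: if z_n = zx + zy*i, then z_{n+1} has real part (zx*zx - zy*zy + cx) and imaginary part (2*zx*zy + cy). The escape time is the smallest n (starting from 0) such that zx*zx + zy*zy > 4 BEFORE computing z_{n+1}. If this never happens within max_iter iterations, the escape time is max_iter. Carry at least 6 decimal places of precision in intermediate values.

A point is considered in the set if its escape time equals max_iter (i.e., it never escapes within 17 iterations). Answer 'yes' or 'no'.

z_0 = 0 + 0i, c = -1.4480 + -0.1020i
Iter 1: z = -1.4480 + -0.1020i, |z|^2 = 2.1071
Iter 2: z = 0.6383 + 0.1934i, |z|^2 = 0.4448
Iter 3: z = -1.0780 + 0.1449i, |z|^2 = 1.1830
Iter 4: z = -0.3070 + -0.4144i, |z|^2 = 0.2659
Iter 5: z = -1.5255 + 0.1524i, |z|^2 = 2.3503
Iter 6: z = 0.8558 + -0.5669i, |z|^2 = 1.0539
Iter 7: z = -1.0370 + -1.0724i, |z|^2 = 2.2253
Iter 8: z = -1.5228 + 2.1221i, |z|^2 = 6.8219
Escaped at iteration 8

Answer: no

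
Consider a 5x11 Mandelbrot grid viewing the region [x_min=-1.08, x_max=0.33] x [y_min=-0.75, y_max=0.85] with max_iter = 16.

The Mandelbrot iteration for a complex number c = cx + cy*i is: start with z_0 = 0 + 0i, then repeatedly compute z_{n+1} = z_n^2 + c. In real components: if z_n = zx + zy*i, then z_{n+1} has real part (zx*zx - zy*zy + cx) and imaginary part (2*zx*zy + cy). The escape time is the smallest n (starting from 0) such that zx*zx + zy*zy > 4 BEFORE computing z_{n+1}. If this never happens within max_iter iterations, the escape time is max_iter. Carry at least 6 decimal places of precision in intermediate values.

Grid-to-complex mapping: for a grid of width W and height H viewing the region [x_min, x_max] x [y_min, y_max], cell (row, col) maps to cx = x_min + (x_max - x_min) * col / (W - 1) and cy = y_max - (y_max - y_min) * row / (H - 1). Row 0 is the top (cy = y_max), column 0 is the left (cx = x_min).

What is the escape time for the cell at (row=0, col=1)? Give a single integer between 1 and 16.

z_0 = 0 + 0i, c = -0.7275 + 0.8500i
Iter 1: z = -0.7275 + 0.8500i, |z|^2 = 1.2518
Iter 2: z = -0.9207 + -0.3868i, |z|^2 = 0.9973
Iter 3: z = -0.0293 + 1.5622i, |z|^2 = 2.4413
Iter 4: z = -3.1671 + 0.7584i, |z|^2 = 10.6057
Escaped at iteration 4

Answer: 4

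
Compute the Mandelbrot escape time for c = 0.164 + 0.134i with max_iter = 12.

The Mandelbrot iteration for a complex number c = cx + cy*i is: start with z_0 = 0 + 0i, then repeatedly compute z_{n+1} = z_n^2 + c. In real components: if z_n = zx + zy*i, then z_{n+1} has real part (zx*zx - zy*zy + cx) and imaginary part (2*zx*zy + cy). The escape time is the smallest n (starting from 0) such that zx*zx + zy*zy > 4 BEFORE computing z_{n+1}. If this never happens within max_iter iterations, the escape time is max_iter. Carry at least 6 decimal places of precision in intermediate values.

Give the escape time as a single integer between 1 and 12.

z_0 = 0 + 0i, c = 0.1640 + 0.1340i
Iter 1: z = 0.1640 + 0.1340i, |z|^2 = 0.0449
Iter 2: z = 0.1729 + 0.1780i, |z|^2 = 0.0616
Iter 3: z = 0.1622 + 0.1956i, |z|^2 = 0.0646
Iter 4: z = 0.1521 + 0.1975i, |z|^2 = 0.0621
Iter 5: z = 0.1481 + 0.1941i, |z|^2 = 0.0596
Iter 6: z = 0.1483 + 0.1915i, |z|^2 = 0.0587
Iter 7: z = 0.1493 + 0.1908i, |z|^2 = 0.0587
Iter 8: z = 0.1499 + 0.1910i, |z|^2 = 0.0589
Iter 9: z = 0.1500 + 0.1913i, |z|^2 = 0.0591
Iter 10: z = 0.1499 + 0.1914i, |z|^2 = 0.0591
Iter 11: z = 0.1499 + 0.1914i, |z|^2 = 0.0591

Answer: 12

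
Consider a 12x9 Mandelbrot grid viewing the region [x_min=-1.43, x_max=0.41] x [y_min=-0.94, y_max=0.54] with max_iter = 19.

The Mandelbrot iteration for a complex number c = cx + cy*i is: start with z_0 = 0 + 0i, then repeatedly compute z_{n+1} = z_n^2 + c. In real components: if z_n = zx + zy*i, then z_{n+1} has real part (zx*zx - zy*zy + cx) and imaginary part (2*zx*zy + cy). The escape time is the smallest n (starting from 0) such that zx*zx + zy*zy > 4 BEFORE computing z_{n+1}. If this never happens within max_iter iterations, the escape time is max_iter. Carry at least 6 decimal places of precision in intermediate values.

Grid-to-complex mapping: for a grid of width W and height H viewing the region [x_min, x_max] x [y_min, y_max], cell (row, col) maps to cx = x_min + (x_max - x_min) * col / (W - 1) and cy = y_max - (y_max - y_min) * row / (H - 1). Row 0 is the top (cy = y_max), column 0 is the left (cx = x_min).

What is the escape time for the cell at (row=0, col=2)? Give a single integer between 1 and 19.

z_0 = 0 + 0i, c = -1.0955 + 0.5400i
Iter 1: z = -1.0955 + 0.5400i, |z|^2 = 1.4916
Iter 2: z = -0.1870 + -0.6431i, |z|^2 = 0.4485
Iter 3: z = -1.4740 + 0.7806i, |z|^2 = 2.7821
Iter 4: z = 0.4681 + -1.7612i, |z|^2 = 3.3207
Iter 5: z = -3.9780 + -1.1087i, |z|^2 = 17.0538
Escaped at iteration 5

Answer: 5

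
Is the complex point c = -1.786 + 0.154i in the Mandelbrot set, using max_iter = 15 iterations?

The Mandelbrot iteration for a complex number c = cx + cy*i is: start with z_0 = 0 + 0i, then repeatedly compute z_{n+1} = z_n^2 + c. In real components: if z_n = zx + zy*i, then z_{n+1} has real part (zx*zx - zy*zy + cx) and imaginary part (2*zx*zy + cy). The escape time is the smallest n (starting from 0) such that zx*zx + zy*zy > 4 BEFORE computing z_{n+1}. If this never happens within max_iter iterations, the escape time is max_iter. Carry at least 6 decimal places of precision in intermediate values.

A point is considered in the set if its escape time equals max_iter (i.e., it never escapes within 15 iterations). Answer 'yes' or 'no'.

Answer: no

Derivation:
z_0 = 0 + 0i, c = -1.7860 + 0.1540i
Iter 1: z = -1.7860 + 0.1540i, |z|^2 = 3.2135
Iter 2: z = 1.3801 + -0.3961i, |z|^2 = 2.0615
Iter 3: z = -0.0383 + -0.9393i, |z|^2 = 0.8837
Iter 4: z = -2.6668 + 0.2259i, |z|^2 = 7.1626
Escaped at iteration 4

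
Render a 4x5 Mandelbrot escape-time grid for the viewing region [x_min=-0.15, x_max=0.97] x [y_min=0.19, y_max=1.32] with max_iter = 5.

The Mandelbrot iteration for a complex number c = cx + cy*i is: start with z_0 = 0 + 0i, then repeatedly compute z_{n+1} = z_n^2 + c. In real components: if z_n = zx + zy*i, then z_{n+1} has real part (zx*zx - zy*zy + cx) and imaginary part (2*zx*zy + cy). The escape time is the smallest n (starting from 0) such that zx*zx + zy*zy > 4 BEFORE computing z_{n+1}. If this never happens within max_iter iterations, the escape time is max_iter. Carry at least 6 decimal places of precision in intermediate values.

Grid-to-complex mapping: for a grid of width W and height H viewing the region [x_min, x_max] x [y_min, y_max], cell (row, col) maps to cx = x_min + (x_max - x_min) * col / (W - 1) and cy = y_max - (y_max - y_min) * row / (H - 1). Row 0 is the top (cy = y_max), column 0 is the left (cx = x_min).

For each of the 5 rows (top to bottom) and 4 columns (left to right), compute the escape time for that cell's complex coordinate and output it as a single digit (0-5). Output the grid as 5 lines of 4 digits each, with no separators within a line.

Answer: 2222
5422
5532
5542
5543

Derivation:
(row=0, col=0): c = -0.1500 + 1.3200i → escape time 2
(row=0, col=1): c = 0.2233 + 1.3200i → escape time 2
(row=0, col=2): c = 0.5967 + 1.3200i → escape time 2
(row=0, col=3): c = 0.9700 + 1.3200i → escape time 2
(row=1, col=0): c = -0.1500 + 1.0375i → escape time 5
(row=1, col=1): c = 0.2233 + 1.0375i → escape time 4
(row=1, col=2): c = 0.5967 + 1.0375i → escape time 2
(row=1, col=3): c = 0.9700 + 1.0375i → escape time 2
(row=2, col=0): c = -0.1500 + 0.7550i → escape time 5
(row=2, col=1): c = 0.2233 + 0.7550i → escape time 5
(row=2, col=2): c = 0.5967 + 0.7550i → escape time 3
(row=2, col=3): c = 0.9700 + 0.7550i → escape time 2
(row=3, col=0): c = -0.1500 + 0.4725i → escape time 5
(row=3, col=1): c = 0.2233 + 0.4725i → escape time 5
(row=3, col=2): c = 0.5967 + 0.4725i → escape time 4
(row=3, col=3): c = 0.9700 + 0.4725i → escape time 2
(row=4, col=0): c = -0.1500 + 0.1900i → escape time 5
(row=4, col=1): c = 0.2233 + 0.1900i → escape time 5
(row=4, col=2): c = 0.5967 + 0.1900i → escape time 4
(row=4, col=3): c = 0.9700 + 0.1900i → escape time 3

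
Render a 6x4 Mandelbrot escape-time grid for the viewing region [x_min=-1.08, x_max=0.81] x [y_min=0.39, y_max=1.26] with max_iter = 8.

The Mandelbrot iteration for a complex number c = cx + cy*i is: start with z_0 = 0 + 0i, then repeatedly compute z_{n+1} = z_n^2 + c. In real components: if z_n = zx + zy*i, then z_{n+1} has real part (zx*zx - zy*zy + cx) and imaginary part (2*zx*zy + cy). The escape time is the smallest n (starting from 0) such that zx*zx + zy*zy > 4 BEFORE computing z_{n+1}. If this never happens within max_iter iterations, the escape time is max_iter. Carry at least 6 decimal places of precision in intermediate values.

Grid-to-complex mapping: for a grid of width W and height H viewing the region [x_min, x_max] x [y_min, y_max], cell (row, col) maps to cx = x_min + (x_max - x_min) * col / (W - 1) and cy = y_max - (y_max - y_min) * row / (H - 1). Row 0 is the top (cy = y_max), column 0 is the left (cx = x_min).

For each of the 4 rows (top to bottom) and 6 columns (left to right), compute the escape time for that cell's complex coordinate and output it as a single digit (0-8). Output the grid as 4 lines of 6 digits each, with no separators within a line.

(row=0, col=0): c = -1.0800 + 1.2600i → escape time 2
(row=0, col=1): c = -0.7020 + 1.2600i → escape time 3
(row=0, col=2): c = -0.3240 + 1.2600i → escape time 3
(row=0, col=3): c = 0.0540 + 1.2600i → escape time 2
(row=0, col=4): c = 0.4320 + 1.2600i → escape time 2
(row=0, col=5): c = 0.8100 + 1.2600i → escape time 2
(row=1, col=0): c = -1.0800 + 0.9700i → escape time 3
(row=1, col=1): c = -0.7020 + 0.9700i → escape time 4
(row=1, col=2): c = -0.3240 + 0.9700i → escape time 5
(row=1, col=3): c = 0.0540 + 0.9700i → escape time 5
(row=1, col=4): c = 0.4320 + 0.9700i → escape time 3
(row=1, col=5): c = 0.8100 + 0.9700i → escape time 2
(row=2, col=0): c = -1.0800 + 0.6800i → escape time 3
(row=2, col=1): c = -0.7020 + 0.6800i → escape time 5
(row=2, col=2): c = -0.3240 + 0.6800i → escape time 8
(row=2, col=3): c = 0.0540 + 0.6800i → escape time 8
(row=2, col=4): c = 0.4320 + 0.6800i → escape time 5
(row=2, col=5): c = 0.8100 + 0.6800i → escape time 2
(row=3, col=0): c = -1.0800 + 0.3900i → escape time 7
(row=3, col=1): c = -0.7020 + 0.3900i → escape time 8
(row=3, col=2): c = -0.3240 + 0.3900i → escape time 8
(row=3, col=3): c = 0.0540 + 0.3900i → escape time 8
(row=3, col=4): c = 0.4320 + 0.3900i → escape time 8
(row=3, col=5): c = 0.8100 + 0.3900i → escape time 3

Answer: 233222
345532
358852
788883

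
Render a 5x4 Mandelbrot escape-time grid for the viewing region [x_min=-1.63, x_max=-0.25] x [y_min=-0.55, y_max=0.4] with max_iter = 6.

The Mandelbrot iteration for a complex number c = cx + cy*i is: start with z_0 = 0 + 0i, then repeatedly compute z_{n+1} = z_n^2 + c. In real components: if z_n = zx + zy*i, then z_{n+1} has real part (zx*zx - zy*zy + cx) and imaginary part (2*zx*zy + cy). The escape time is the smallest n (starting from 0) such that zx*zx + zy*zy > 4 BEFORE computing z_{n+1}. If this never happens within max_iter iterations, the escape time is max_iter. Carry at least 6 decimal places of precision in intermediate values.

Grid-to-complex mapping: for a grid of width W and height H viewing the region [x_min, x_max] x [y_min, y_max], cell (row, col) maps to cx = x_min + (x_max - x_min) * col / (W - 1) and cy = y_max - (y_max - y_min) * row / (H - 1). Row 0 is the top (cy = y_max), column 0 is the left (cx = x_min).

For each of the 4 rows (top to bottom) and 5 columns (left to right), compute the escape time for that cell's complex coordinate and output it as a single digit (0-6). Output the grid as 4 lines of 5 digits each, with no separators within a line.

(row=0, col=0): c = -1.6300 + 0.4000i → escape time 3
(row=0, col=1): c = -1.2850 + 0.4000i → escape time 6
(row=0, col=2): c = -0.9400 + 0.4000i → escape time 6
(row=0, col=3): c = -0.5950 + 0.4000i → escape time 6
(row=0, col=4): c = -0.2500 + 0.4000i → escape time 6
(row=1, col=0): c = -1.6300 + 0.0833i → escape time 6
(row=1, col=1): c = -1.2850 + 0.0833i → escape time 6
(row=1, col=2): c = -0.9400 + 0.0833i → escape time 6
(row=1, col=3): c = -0.5950 + 0.0833i → escape time 6
(row=1, col=4): c = -0.2500 + 0.0833i → escape time 6
(row=2, col=0): c = -1.6300 + -0.2333i → escape time 4
(row=2, col=1): c = -1.2850 + -0.2333i → escape time 6
(row=2, col=2): c = -0.9400 + -0.2333i → escape time 6
(row=2, col=3): c = -0.5950 + -0.2333i → escape time 6
(row=2, col=4): c = -0.2500 + -0.2333i → escape time 6
(row=3, col=0): c = -1.6300 + -0.5500i → escape time 3
(row=3, col=1): c = -1.2850 + -0.5500i → escape time 3
(row=3, col=2): c = -0.9400 + -0.5500i → escape time 5
(row=3, col=3): c = -0.5950 + -0.5500i → escape time 6
(row=3, col=4): c = -0.2500 + -0.5500i → escape time 6

Answer: 36666
66666
46666
33566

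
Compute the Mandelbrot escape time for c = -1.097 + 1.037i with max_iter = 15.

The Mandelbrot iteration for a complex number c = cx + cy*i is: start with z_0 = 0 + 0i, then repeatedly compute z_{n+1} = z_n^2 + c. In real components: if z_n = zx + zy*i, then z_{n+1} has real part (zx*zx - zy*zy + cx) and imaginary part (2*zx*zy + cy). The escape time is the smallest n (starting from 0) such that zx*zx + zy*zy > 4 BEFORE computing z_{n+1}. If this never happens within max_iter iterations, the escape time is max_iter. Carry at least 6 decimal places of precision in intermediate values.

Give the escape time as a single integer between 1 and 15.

Answer: 3

Derivation:
z_0 = 0 + 0i, c = -1.0970 + 1.0370i
Iter 1: z = -1.0970 + 1.0370i, |z|^2 = 2.2788
Iter 2: z = -0.9690 + -1.2382i, |z|^2 = 2.4720
Iter 3: z = -1.6912 + 3.4365i, |z|^2 = 14.6696
Escaped at iteration 3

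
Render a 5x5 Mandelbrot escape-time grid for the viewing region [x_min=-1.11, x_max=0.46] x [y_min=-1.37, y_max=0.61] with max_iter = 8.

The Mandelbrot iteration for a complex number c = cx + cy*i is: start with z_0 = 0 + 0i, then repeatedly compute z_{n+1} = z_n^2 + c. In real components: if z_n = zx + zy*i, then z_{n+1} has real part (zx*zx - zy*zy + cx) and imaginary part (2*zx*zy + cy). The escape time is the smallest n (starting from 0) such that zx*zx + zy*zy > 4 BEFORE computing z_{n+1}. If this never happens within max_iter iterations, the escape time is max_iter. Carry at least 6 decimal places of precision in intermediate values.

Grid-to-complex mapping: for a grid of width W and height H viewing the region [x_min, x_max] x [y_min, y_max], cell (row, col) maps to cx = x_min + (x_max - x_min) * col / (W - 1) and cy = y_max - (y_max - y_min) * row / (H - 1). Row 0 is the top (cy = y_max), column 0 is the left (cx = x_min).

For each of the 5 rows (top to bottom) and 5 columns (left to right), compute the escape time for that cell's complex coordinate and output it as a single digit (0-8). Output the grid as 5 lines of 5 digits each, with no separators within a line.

(row=0, col=0): c = -1.1100 + 0.6100i → escape time 4
(row=0, col=1): c = -0.7175 + 0.6100i → escape time 6
(row=0, col=2): c = -0.3250 + 0.6100i → escape time 8
(row=0, col=3): c = 0.0675 + 0.6100i → escape time 8
(row=0, col=4): c = 0.4600 + 0.6100i → escape time 5
(row=1, col=0): c = -1.1100 + 0.1150i → escape time 8
(row=1, col=1): c = -0.7175 + 0.1150i → escape time 8
(row=1, col=2): c = -0.3250 + 0.1150i → escape time 8
(row=1, col=3): c = 0.0675 + 0.1150i → escape time 8
(row=1, col=4): c = 0.4600 + 0.1150i → escape time 6
(row=2, col=0): c = -1.1100 + -0.3800i → escape time 7
(row=2, col=1): c = -0.7175 + -0.3800i → escape time 8
(row=2, col=2): c = -0.3250 + -0.3800i → escape time 8
(row=2, col=3): c = 0.0675 + -0.3800i → escape time 8
(row=2, col=4): c = 0.4600 + -0.3800i → escape time 8
(row=3, col=0): c = -1.1100 + -0.8750i → escape time 3
(row=3, col=1): c = -0.7175 + -0.8750i → escape time 4
(row=3, col=2): c = -0.3250 + -0.8750i → escape time 6
(row=3, col=3): c = 0.0675 + -0.8750i → escape time 6
(row=3, col=4): c = 0.4600 + -0.8750i → escape time 3
(row=4, col=0): c = -1.1100 + -1.3700i → escape time 2
(row=4, col=1): c = -0.7175 + -1.3700i → escape time 2
(row=4, col=2): c = -0.3250 + -1.3700i → escape time 2
(row=4, col=3): c = 0.0675 + -1.3700i → escape time 2
(row=4, col=4): c = 0.4600 + -1.3700i → escape time 2

Answer: 46885
88886
78888
34663
22222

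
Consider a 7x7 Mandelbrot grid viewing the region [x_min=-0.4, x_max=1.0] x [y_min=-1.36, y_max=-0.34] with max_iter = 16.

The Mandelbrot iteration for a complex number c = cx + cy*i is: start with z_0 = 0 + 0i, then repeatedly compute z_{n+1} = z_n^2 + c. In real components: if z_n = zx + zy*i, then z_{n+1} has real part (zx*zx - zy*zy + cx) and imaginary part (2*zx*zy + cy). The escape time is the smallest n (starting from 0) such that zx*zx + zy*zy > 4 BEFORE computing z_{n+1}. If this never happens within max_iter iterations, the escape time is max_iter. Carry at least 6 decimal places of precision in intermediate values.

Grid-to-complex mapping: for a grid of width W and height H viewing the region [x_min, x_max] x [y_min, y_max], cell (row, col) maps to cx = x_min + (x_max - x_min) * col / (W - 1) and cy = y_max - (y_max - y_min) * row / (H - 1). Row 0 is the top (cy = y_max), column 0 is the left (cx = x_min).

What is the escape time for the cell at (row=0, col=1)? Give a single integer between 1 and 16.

z_0 = 0 + 0i, c = -0.1667 + -0.3400i
Iter 1: z = -0.1667 + -0.3400i, |z|^2 = 0.1434
Iter 2: z = -0.2545 + -0.2267i, |z|^2 = 0.1161
Iter 3: z = -0.1533 + -0.2246i, |z|^2 = 0.0740
Iter 4: z = -0.1936 + -0.2711i, |z|^2 = 0.1110
Iter 5: z = -0.2027 + -0.2350i, |z|^2 = 0.0963
Iter 6: z = -0.1808 + -0.2447i, |z|^2 = 0.0926
Iter 7: z = -0.1939 + -0.2515i, |z|^2 = 0.1008
Iter 8: z = -0.1923 + -0.2425i, |z|^2 = 0.0958
Iter 9: z = -0.1885 + -0.2467i, |z|^2 = 0.0964
Iter 10: z = -0.1920 + -0.2470i, |z|^2 = 0.0979
Iter 11: z = -0.1908 + -0.2451i, |z|^2 = 0.0965
Iter 12: z = -0.1904 + -0.2465i, |z|^2 = 0.0970
Iter 13: z = -0.1912 + -0.2462i, |z|^2 = 0.0971
Iter 14: z = -0.1907 + -0.2459i, |z|^2 = 0.0968
Iter 15: z = -0.1907 + -0.2462i, |z|^2 = 0.0970

Answer: 16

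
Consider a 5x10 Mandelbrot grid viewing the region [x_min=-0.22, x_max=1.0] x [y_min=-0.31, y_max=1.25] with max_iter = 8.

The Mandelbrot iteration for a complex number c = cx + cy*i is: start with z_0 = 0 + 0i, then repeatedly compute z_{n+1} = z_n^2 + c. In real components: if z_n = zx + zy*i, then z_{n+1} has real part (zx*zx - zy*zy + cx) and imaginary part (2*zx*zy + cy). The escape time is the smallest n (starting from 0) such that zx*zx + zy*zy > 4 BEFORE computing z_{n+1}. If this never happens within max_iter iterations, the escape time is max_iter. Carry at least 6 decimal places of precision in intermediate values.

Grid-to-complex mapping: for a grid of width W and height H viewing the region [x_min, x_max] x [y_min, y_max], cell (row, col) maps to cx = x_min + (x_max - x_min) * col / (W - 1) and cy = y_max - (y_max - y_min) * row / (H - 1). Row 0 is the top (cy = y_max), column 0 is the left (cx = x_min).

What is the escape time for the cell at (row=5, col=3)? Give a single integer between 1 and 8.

z_0 = 0 + 0i, c = 0.6950 + 0.3833i
Iter 1: z = 0.6950 + 0.3833i, |z|^2 = 0.6300
Iter 2: z = 1.0311 + 0.9162i, |z|^2 = 1.9025
Iter 3: z = 0.9188 + 2.2726i, |z|^2 = 6.0089
Escaped at iteration 3

Answer: 3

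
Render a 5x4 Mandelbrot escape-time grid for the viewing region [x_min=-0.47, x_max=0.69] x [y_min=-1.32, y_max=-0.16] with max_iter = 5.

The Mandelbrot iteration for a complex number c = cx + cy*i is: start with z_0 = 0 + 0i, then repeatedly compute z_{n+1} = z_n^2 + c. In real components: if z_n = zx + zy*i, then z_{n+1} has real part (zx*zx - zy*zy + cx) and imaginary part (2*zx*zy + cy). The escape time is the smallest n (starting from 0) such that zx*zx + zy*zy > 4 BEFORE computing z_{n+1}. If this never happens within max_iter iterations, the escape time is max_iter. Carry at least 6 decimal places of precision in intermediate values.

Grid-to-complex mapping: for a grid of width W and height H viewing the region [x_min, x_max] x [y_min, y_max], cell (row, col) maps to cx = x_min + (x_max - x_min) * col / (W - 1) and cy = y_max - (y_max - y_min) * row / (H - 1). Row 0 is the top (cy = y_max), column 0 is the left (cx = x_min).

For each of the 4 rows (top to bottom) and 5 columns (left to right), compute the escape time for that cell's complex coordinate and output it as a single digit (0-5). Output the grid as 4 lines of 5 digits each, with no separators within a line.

(row=0, col=0): c = -0.4700 + -0.1600i → escape time 5
(row=0, col=1): c = -0.1800 + -0.1600i → escape time 5
(row=0, col=2): c = 0.1100 + -0.1600i → escape time 5
(row=0, col=3): c = 0.4000 + -0.1600i → escape time 5
(row=0, col=4): c = 0.6900 + -0.1600i → escape time 3
(row=1, col=0): c = -0.4700 + -0.5467i → escape time 5
(row=1, col=1): c = -0.1800 + -0.5467i → escape time 5
(row=1, col=2): c = 0.1100 + -0.5467i → escape time 5
(row=1, col=3): c = 0.4000 + -0.5467i → escape time 5
(row=1, col=4): c = 0.6900 + -0.5467i → escape time 3
(row=2, col=0): c = -0.4700 + -0.9333i → escape time 4
(row=2, col=1): c = -0.1800 + -0.9333i → escape time 5
(row=2, col=2): c = 0.1100 + -0.9333i → escape time 5
(row=2, col=3): c = 0.4000 + -0.9333i → escape time 3
(row=2, col=4): c = 0.6900 + -0.9333i → escape time 2
(row=3, col=0): c = -0.4700 + -1.3200i → escape time 3
(row=3, col=1): c = -0.1800 + -1.3200i → escape time 2
(row=3, col=2): c = 0.1100 + -1.3200i → escape time 2
(row=3, col=3): c = 0.4000 + -1.3200i → escape time 2
(row=3, col=4): c = 0.6900 + -1.3200i → escape time 2

Answer: 55553
55553
45532
32222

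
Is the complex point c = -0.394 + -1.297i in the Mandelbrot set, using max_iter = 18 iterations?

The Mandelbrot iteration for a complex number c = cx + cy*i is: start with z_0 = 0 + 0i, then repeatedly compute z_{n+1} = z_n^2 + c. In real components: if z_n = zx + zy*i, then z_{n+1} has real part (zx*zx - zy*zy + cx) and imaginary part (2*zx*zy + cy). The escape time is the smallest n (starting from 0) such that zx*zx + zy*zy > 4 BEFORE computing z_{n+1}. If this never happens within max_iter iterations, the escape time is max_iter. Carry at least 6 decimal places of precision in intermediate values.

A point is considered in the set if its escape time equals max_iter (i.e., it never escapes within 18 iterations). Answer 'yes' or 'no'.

Answer: no

Derivation:
z_0 = 0 + 0i, c = -0.3940 + -1.2970i
Iter 1: z = -0.3940 + -1.2970i, |z|^2 = 1.8374
Iter 2: z = -1.9210 + -0.2750i, |z|^2 = 3.7657
Iter 3: z = 3.2205 + -0.2406i, |z|^2 = 10.4297
Escaped at iteration 3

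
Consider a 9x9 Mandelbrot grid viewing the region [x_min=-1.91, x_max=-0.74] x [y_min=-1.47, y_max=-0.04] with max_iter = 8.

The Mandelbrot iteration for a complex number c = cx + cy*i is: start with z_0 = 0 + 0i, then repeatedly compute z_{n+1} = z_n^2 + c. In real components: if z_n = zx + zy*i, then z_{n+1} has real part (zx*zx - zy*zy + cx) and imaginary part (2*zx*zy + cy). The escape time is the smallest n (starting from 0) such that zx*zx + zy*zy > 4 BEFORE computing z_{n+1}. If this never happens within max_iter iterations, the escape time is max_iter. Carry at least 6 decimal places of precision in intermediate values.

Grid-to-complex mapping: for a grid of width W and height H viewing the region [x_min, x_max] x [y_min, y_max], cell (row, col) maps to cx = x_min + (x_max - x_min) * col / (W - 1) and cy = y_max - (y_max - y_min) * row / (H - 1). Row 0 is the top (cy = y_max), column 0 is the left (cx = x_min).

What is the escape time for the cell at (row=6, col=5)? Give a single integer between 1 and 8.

z_0 = 0 + 0i, c = -1.1787 + -1.1125i
Iter 1: z = -1.1787 + -1.1125i, |z|^2 = 2.6271
Iter 2: z = -1.0270 + 1.5102i, |z|^2 = 3.3354
Iter 3: z = -2.4049 + -4.2144i, |z|^2 = 23.5442
Escaped at iteration 3

Answer: 3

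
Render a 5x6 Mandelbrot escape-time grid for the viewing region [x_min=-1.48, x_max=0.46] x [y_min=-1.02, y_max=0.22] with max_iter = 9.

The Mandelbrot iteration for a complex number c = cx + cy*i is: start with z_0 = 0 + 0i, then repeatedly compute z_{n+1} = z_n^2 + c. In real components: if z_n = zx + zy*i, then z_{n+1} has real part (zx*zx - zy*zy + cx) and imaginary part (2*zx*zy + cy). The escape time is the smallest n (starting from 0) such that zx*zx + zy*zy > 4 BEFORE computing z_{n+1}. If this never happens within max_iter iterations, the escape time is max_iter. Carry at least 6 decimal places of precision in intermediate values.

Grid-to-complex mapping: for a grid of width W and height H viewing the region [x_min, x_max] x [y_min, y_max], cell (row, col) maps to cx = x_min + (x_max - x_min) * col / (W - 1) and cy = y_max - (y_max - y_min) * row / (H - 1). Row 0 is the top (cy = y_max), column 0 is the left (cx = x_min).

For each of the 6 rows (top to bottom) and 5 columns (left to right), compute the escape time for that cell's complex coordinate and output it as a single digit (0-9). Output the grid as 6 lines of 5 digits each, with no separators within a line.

Answer: 59997
99995
59997
35995
33694
23493

Derivation:
(row=0, col=0): c = -1.4800 + 0.2200i → escape time 5
(row=0, col=1): c = -0.9950 + 0.2200i → escape time 9
(row=0, col=2): c = -0.5100 + 0.2200i → escape time 9
(row=0, col=3): c = -0.0250 + 0.2200i → escape time 9
(row=0, col=4): c = 0.4600 + 0.2200i → escape time 7
(row=1, col=0): c = -1.4800 + -0.0280i → escape time 9
(row=1, col=1): c = -0.9950 + -0.0280i → escape time 9
(row=1, col=2): c = -0.5100 + -0.0280i → escape time 9
(row=1, col=3): c = -0.0250 + -0.0280i → escape time 9
(row=1, col=4): c = 0.4600 + -0.0280i → escape time 5
(row=2, col=0): c = -1.4800 + -0.2760i → escape time 5
(row=2, col=1): c = -0.9950 + -0.2760i → escape time 9
(row=2, col=2): c = -0.5100 + -0.2760i → escape time 9
(row=2, col=3): c = -0.0250 + -0.2760i → escape time 9
(row=2, col=4): c = 0.4600 + -0.2760i → escape time 7
(row=3, col=0): c = -1.4800 + -0.5240i → escape time 3
(row=3, col=1): c = -0.9950 + -0.5240i → escape time 5
(row=3, col=2): c = -0.5100 + -0.5240i → escape time 9
(row=3, col=3): c = -0.0250 + -0.5240i → escape time 9
(row=3, col=4): c = 0.4600 + -0.5240i → escape time 5
(row=4, col=0): c = -1.4800 + -0.7720i → escape time 3
(row=4, col=1): c = -0.9950 + -0.7720i → escape time 3
(row=4, col=2): c = -0.5100 + -0.7720i → escape time 6
(row=4, col=3): c = -0.0250 + -0.7720i → escape time 9
(row=4, col=4): c = 0.4600 + -0.7720i → escape time 4
(row=5, col=0): c = -1.4800 + -1.0200i → escape time 2
(row=5, col=1): c = -0.9950 + -1.0200i → escape time 3
(row=5, col=2): c = -0.5100 + -1.0200i → escape time 4
(row=5, col=3): c = -0.0250 + -1.0200i → escape time 9
(row=5, col=4): c = 0.4600 + -1.0200i → escape time 3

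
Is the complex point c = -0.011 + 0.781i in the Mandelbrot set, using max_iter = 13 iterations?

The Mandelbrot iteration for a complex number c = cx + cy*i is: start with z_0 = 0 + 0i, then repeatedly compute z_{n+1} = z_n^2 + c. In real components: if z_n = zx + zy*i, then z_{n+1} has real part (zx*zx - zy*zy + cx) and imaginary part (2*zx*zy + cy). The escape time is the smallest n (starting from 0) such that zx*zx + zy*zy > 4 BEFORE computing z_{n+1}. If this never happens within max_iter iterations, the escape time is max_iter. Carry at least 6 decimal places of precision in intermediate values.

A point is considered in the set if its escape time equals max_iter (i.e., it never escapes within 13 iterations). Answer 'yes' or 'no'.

z_0 = 0 + 0i, c = -0.0110 + 0.7810i
Iter 1: z = -0.0110 + 0.7810i, |z|^2 = 0.6101
Iter 2: z = -0.6208 + 0.7638i, |z|^2 = 0.9689
Iter 3: z = -0.2090 + -0.1674i, |z|^2 = 0.0717
Iter 4: z = 0.0046 + 0.8510i, |z|^2 = 0.7242
Iter 5: z = -0.7351 + 0.7889i, |z|^2 = 1.1628
Iter 6: z = -0.0929 + -0.3789i, |z|^2 = 0.1522
Iter 7: z = -0.1459 + 0.8514i, |z|^2 = 0.7462
Iter 8: z = -0.7146 + 0.5325i, |z|^2 = 0.7943
Iter 9: z = 0.2161 + 0.0199i, |z|^2 = 0.0471
Iter 10: z = 0.0353 + 0.7896i, |z|^2 = 0.6247
Iter 11: z = -0.6332 + 0.8368i, |z|^2 = 1.1012
Iter 12: z = -0.3102 + -0.2787i, |z|^2 = 0.1739
Did not escape in 13 iterations → in set

Answer: yes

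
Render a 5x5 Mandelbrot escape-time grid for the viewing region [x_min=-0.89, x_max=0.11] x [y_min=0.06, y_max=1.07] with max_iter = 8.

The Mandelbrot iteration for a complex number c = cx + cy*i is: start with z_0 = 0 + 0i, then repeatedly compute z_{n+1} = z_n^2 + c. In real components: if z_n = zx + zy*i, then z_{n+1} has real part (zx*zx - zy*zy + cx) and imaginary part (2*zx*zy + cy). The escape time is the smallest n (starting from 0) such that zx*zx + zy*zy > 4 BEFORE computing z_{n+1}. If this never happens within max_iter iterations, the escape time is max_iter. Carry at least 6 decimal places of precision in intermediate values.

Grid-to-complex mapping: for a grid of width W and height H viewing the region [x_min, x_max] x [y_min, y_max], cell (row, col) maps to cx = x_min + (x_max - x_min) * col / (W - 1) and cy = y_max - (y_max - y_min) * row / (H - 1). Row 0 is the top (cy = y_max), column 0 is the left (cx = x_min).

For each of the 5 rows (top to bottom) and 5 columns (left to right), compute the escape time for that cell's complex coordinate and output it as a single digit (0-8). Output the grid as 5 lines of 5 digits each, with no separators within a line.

(row=0, col=0): c = -0.8900 + 1.0700i → escape time 3
(row=0, col=1): c = -0.6400 + 1.0700i → escape time 3
(row=0, col=2): c = -0.3900 + 1.0700i → escape time 4
(row=0, col=3): c = -0.1400 + 1.0700i → escape time 7
(row=0, col=4): c = 0.1100 + 1.0700i → escape time 4
(row=1, col=0): c = -0.8900 + 0.8175i → escape time 4
(row=1, col=1): c = -0.6400 + 0.8175i → escape time 4
(row=1, col=2): c = -0.3900 + 0.8175i → escape time 6
(row=1, col=3): c = -0.1400 + 0.8175i → escape time 8
(row=1, col=4): c = 0.1100 + 0.8175i → escape time 6
(row=2, col=0): c = -0.8900 + 0.5650i → escape time 5
(row=2, col=1): c = -0.6400 + 0.5650i → escape time 8
(row=2, col=2): c = -0.3900 + 0.5650i → escape time 8
(row=2, col=3): c = -0.1400 + 0.5650i → escape time 8
(row=2, col=4): c = 0.1100 + 0.5650i → escape time 8
(row=3, col=0): c = -0.8900 + 0.3125i → escape time 8
(row=3, col=1): c = -0.6400 + 0.3125i → escape time 8
(row=3, col=2): c = -0.3900 + 0.3125i → escape time 8
(row=3, col=3): c = -0.1400 + 0.3125i → escape time 8
(row=3, col=4): c = 0.1100 + 0.3125i → escape time 8
(row=4, col=0): c = -0.8900 + 0.0600i → escape time 8
(row=4, col=1): c = -0.6400 + 0.0600i → escape time 8
(row=4, col=2): c = -0.3900 + 0.0600i → escape time 8
(row=4, col=3): c = -0.1400 + 0.0600i → escape time 8
(row=4, col=4): c = 0.1100 + 0.0600i → escape time 8

Answer: 33474
44686
58888
88888
88888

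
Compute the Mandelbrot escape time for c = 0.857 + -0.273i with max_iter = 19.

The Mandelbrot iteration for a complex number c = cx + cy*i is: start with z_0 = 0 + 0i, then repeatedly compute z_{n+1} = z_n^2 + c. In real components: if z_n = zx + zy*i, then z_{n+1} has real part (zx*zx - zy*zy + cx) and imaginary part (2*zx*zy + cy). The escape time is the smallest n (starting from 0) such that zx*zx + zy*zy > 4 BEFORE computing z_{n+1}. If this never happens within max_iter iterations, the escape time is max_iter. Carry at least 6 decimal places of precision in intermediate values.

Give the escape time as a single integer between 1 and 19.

Answer: 3

Derivation:
z_0 = 0 + 0i, c = 0.8570 + -0.2730i
Iter 1: z = 0.8570 + -0.2730i, |z|^2 = 0.8090
Iter 2: z = 1.5169 + -0.7409i, |z|^2 = 2.8500
Iter 3: z = 2.6091 + -2.5208i, |z|^2 = 13.1619
Escaped at iteration 3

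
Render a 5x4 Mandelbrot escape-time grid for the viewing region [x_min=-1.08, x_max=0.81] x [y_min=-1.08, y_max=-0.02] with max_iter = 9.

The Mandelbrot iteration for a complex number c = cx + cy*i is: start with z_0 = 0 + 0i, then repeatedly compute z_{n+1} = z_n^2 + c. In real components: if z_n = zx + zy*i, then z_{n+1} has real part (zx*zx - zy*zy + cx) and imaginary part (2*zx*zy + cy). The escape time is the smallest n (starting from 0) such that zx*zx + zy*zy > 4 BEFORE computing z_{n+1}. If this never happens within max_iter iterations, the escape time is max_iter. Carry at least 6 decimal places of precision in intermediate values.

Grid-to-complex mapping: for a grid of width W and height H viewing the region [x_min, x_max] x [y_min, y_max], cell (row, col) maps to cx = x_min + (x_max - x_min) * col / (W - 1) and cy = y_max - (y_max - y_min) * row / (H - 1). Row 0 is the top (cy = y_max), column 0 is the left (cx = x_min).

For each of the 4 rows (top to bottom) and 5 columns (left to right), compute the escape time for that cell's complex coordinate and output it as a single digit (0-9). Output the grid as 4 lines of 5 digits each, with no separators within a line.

Answer: 99993
89993
36962
33732

Derivation:
(row=0, col=0): c = -1.0800 + -0.0200i → escape time 9
(row=0, col=1): c = -0.6075 + -0.0200i → escape time 9
(row=0, col=2): c = -0.1350 + -0.0200i → escape time 9
(row=0, col=3): c = 0.3375 + -0.0200i → escape time 9
(row=0, col=4): c = 0.8100 + -0.0200i → escape time 3
(row=1, col=0): c = -1.0800 + -0.3733i → escape time 8
(row=1, col=1): c = -0.6075 + -0.3733i → escape time 9
(row=1, col=2): c = -0.1350 + -0.3733i → escape time 9
(row=1, col=3): c = 0.3375 + -0.3733i → escape time 9
(row=1, col=4): c = 0.8100 + -0.3733i → escape time 3
(row=2, col=0): c = -1.0800 + -0.7267i → escape time 3
(row=2, col=1): c = -0.6075 + -0.7267i → escape time 6
(row=2, col=2): c = -0.1350 + -0.7267i → escape time 9
(row=2, col=3): c = 0.3375 + -0.7267i → escape time 6
(row=2, col=4): c = 0.8100 + -0.7267i → escape time 2
(row=3, col=0): c = -1.0800 + -1.0800i → escape time 3
(row=3, col=1): c = -0.6075 + -1.0800i → escape time 3
(row=3, col=2): c = -0.1350 + -1.0800i → escape time 7
(row=3, col=3): c = 0.3375 + -1.0800i → escape time 3
(row=3, col=4): c = 0.8100 + -1.0800i → escape time 2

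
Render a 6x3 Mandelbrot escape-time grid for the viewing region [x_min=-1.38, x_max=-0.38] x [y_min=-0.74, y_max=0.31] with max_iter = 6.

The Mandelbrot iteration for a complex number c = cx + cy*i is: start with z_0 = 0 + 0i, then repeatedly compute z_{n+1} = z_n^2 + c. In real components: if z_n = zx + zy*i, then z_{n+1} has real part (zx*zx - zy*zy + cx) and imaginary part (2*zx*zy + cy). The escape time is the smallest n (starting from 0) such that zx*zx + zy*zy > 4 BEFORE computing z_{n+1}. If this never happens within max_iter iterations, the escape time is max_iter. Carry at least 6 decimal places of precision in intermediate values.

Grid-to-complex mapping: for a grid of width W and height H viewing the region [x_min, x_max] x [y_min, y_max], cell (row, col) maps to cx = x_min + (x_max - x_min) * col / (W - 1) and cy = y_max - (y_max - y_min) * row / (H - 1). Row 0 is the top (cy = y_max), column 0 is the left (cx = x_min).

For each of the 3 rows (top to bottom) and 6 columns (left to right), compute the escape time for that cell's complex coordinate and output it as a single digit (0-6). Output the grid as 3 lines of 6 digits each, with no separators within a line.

Answer: 566666
666666
334466

Derivation:
(row=0, col=0): c = -1.3800 + 0.3100i → escape time 5
(row=0, col=1): c = -1.1800 + 0.3100i → escape time 6
(row=0, col=2): c = -0.9800 + 0.3100i → escape time 6
(row=0, col=3): c = -0.7800 + 0.3100i → escape time 6
(row=0, col=4): c = -0.5800 + 0.3100i → escape time 6
(row=0, col=5): c = -0.3800 + 0.3100i → escape time 6
(row=1, col=0): c = -1.3800 + -0.2150i → escape time 6
(row=1, col=1): c = -1.1800 + -0.2150i → escape time 6
(row=1, col=2): c = -0.9800 + -0.2150i → escape time 6
(row=1, col=3): c = -0.7800 + -0.2150i → escape time 6
(row=1, col=4): c = -0.5800 + -0.2150i → escape time 6
(row=1, col=5): c = -0.3800 + -0.2150i → escape time 6
(row=2, col=0): c = -1.3800 + -0.7400i → escape time 3
(row=2, col=1): c = -1.1800 + -0.7400i → escape time 3
(row=2, col=2): c = -0.9800 + -0.7400i → escape time 4
(row=2, col=3): c = -0.7800 + -0.7400i → escape time 4
(row=2, col=4): c = -0.5800 + -0.7400i → escape time 6
(row=2, col=5): c = -0.3800 + -0.7400i → escape time 6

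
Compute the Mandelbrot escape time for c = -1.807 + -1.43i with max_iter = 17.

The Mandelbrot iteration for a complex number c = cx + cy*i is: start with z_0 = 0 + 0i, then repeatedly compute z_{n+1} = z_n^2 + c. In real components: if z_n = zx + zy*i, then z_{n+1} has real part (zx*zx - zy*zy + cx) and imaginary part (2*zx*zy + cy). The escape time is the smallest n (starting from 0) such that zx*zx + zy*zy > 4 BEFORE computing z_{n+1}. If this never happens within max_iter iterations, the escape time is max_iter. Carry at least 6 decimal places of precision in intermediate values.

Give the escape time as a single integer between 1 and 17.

Answer: 1

Derivation:
z_0 = 0 + 0i, c = -1.8070 + -1.4300i
Iter 1: z = -1.8070 + -1.4300i, |z|^2 = 5.3101
Escaped at iteration 1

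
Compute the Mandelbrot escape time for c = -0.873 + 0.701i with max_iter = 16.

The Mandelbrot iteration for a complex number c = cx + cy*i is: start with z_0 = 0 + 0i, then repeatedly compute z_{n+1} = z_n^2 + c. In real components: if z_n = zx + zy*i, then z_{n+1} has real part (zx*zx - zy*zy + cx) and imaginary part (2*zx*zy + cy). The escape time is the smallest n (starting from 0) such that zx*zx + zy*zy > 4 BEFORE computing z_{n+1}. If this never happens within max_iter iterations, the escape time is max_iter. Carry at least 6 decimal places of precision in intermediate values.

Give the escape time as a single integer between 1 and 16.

z_0 = 0 + 0i, c = -0.8730 + 0.7010i
Iter 1: z = -0.8730 + 0.7010i, |z|^2 = 1.2535
Iter 2: z = -0.6023 + -0.5229i, |z|^2 = 0.6362
Iter 3: z = -0.7837 + 1.3309i, |z|^2 = 2.3856
Iter 4: z = -2.0301 + -1.3852i, |z|^2 = 6.0399
Escaped at iteration 4

Answer: 4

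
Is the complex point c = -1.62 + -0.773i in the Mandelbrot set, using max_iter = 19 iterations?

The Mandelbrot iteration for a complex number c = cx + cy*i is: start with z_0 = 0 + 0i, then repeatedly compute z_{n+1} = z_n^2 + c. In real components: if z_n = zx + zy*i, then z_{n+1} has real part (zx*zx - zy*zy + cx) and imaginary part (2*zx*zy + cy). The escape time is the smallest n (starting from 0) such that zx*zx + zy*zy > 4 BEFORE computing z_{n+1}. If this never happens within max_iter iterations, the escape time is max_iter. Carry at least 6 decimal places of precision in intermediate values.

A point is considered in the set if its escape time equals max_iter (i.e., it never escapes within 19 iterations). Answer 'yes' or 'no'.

z_0 = 0 + 0i, c = -1.6200 + -0.7730i
Iter 1: z = -1.6200 + -0.7730i, |z|^2 = 3.2219
Iter 2: z = 0.4069 + 1.7315i, |z|^2 = 3.1637
Iter 3: z = -4.4526 + 0.6360i, |z|^2 = 20.2303
Escaped at iteration 3

Answer: no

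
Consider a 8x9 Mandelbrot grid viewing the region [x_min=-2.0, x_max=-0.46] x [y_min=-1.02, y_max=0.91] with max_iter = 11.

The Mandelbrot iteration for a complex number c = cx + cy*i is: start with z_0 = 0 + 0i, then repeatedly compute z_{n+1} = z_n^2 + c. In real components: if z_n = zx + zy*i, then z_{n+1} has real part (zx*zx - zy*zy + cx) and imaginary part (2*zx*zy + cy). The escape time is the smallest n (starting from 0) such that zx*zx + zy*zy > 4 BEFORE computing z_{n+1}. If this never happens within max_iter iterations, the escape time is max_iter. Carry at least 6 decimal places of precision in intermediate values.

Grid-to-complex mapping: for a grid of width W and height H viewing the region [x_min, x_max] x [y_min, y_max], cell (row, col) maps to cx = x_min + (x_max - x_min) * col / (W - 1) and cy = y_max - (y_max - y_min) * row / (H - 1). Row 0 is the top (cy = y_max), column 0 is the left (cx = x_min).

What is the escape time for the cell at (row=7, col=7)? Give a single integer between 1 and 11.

z_0 = 0 + 0i, c = -0.4600 + -0.7788i
Iter 1: z = -0.4600 + -0.7788i, |z|^2 = 0.8181
Iter 2: z = -0.8549 + -0.0623i, |z|^2 = 0.7347
Iter 3: z = 0.2669 + -0.6722i, |z|^2 = 0.5231
Iter 4: z = -0.8407 + -1.1376i, |z|^2 = 2.0008
Iter 5: z = -1.0474 + 1.1339i, |z|^2 = 2.3827
Iter 6: z = -0.6488 + -3.1539i, |z|^2 = 10.3683
Escaped at iteration 6

Answer: 6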